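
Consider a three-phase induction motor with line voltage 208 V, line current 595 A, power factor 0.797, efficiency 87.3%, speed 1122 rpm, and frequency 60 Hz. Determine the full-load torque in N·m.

P_in = √3·V·I·cosφ = 1.732 × 208 × 595 × 0.797 = 170839 W
P_out = η·P_in = 0.873 × 170839 = 149142 W
n = 1122 rpm
ω = 2π×1122/60 = 117.5 rad/s
τ = P_out/ω = 149142/117.5 = 1270 N·m

1270 N·m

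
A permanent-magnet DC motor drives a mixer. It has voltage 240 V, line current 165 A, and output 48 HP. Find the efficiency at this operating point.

90.4 %

P_out = 48 × 746 = 35808 W
P_in = V·I = 240 × 165 = 39600 W
η = P_out / P_in = 35808 / 39600 = 0.904 = 90.4%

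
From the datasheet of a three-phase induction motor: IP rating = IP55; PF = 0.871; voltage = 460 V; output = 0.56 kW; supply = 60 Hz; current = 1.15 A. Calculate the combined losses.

238 W

P_in = √3·V·I·cosφ = 1.732×460×1.15×0.871 = 798 W
P_out = 560 W
Losses = P_in − P_out = 798 − 560 = 238 W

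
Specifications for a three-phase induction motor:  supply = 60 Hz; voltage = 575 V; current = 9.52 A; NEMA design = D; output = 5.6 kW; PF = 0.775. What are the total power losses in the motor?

1.75 kW

P_in = √3·V·I·cosφ = 1.732×575×9.52×0.775 = 7348 W
P_out = 5600 W
Losses = P_in − P_out = 7348 − 5600 = 1748 W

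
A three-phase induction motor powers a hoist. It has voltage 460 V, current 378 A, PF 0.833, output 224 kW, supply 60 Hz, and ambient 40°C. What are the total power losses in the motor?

26900 W

P_in = √3·V·I·cosφ = 1.732×460×378×0.833 = 250866 W
P_out = 224000 W
Losses = P_in − P_out = 250866 − 224000 = 26866 W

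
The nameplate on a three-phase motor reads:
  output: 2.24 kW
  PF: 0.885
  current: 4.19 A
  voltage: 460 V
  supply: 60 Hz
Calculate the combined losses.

714 W

P_in = √3·V·I·cosφ = 1.732×460×4.19×0.885 = 2954 W
P_out = 2240 W
Losses = P_in − P_out = 2954 − 2240 = 714 W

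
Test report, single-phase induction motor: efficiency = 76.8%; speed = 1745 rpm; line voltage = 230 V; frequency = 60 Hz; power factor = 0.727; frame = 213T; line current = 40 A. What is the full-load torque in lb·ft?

P_in = V·I·cosφ = 230 × 40 × 0.727 = 6688 W
P_out = η·P_in = 0.768 × 6688 = 5136 W
n = 1745 rpm
ω = 2π×1745/60 = 182.7 rad/s
τ = P_out/ω = 5136/182.7 = 28.11 N·m
In lb·ft: 28.11/1.356 = 20.7 lb·ft

20.7 lb·ft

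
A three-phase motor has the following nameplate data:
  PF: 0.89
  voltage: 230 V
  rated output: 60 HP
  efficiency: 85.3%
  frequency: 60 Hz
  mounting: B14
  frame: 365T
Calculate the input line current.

P_out = 60 × 746 = 44760 W
P_in = P_out / η = 44760 / 0.853 = 52474 W
I_L = P_in / (√3·V_L·cosφ) = 52474 / (1.732 × 230 × 0.89) = 148 A

148 A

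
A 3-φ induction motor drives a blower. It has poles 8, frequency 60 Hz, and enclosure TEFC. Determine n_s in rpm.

900 rpm

n_s = 120f/p = 120×60/8 = 900 rpm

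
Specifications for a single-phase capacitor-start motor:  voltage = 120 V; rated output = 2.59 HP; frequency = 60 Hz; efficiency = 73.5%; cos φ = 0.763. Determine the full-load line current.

28.7 A

P_out = 2.59 × 746 = 1932 W
P_in = P_out / η = 1932 / 0.735 = 2629 W
I = P_in / (V·cosφ) = 2629 / (120 × 0.763) = 28.7 A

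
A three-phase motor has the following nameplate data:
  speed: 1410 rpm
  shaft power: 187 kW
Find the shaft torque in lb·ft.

934 lb·ft

ω = 2π × 1410/60 = 147.7 rad/s
τ = P/ω = 187000/147.7 = 1266 N·m
In lb·ft: 1266/1.356 = 934 lb·ft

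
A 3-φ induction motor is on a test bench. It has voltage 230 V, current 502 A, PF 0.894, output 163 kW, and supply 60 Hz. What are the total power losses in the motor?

P_in = √3·V·I·cosφ = 1.732×230×502×0.894 = 178779 W
P_out = 163000 W
Losses = P_in − P_out = 178779 − 163000 = 15779 W

15800 W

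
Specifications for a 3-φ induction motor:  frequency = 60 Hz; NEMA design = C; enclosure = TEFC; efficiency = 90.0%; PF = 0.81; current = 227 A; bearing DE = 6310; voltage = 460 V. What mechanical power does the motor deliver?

P_in = √3·V·I·cosφ = 1.732 × 460 × 227 × 0.81 = 146493 W
P_out = η·P_in = 0.9 × 146493 = 131844 W

132 kW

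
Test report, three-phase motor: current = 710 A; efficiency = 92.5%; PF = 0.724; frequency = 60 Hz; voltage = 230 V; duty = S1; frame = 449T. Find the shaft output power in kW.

189 kW

P_in = √3·V·I·cosφ = 1.732 × 230 × 710 × 0.724 = 204773 W
P_out = η·P_in = 0.925 × 204773 = 189415 W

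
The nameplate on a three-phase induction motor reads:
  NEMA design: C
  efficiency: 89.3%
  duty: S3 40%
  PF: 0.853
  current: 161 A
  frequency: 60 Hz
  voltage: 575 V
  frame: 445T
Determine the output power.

122 kW

P_in = √3·V·I·cosφ = 1.732 × 575 × 161 × 0.853 = 136770 W
P_out = η·P_in = 0.893 × 136770 = 122136 W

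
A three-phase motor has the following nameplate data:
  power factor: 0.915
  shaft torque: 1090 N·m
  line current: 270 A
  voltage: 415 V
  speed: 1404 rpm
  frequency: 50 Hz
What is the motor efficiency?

90.2 %

ω = 2π × 1404/60 = 147 rad/s; P_out = τω = 1090 × 147 = 160230 W
P_in = √3·V_L·I_L·cosφ = 1.732 × 415 × 270 × 0.915 = 177575 W
η = P_out / P_in = 160230 / 177575 = 0.902 = 90.2%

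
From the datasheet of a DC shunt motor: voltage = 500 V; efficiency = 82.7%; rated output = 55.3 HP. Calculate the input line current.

P_out = 55.3 × 746 = 41254 W
P_in = P_out / η = 41254 / 0.827 = 49884 W
I = P_in / V = 49884 / 500 = 99.8 A

99.8 A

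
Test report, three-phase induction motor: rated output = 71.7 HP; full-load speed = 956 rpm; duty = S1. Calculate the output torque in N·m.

534 N·m

P_out = 71.7 × 746 = 53488 W
ω = 2π × 956/60 = 100.1 rad/s
τ = P_out/ω = 53488/100.1 = 534 N·m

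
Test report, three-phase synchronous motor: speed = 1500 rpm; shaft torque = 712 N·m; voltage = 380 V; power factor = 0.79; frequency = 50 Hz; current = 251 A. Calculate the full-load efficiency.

ω = 2π × 1500/60 = 157.1 rad/s; P_out = τω = 712 × 157.1 = 111855 W
P_in = √3·V_L·I_L·cosφ = 1.732 × 380 × 251 × 0.79 = 130507 W
η = P_out / P_in = 111855 / 130507 = 0.857 = 85.7%

85.7 %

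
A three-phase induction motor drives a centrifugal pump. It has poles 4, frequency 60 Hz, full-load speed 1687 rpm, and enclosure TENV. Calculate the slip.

n_s = 120f/p = 120×60/4 = 1800 rpm
s = (n_s − n)/n_s = (1800 − 1687)/1800 = 0.0628

6.28 %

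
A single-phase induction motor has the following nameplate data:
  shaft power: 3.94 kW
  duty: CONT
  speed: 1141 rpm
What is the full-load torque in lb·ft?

24.3 lb·ft

ω = 2π × 1141/60 = 119.5 rad/s
τ = P/ω = 3940/119.5 = 32.97 N·m
In lb·ft: 32.97/1.356 = 24.3 lb·ft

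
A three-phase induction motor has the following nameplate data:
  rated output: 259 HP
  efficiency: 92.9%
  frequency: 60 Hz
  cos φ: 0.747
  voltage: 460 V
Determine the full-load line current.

349 A

P_out = 259 × 746 = 193214 W
P_in = P_out / η = 193214 / 0.929 = 207981 W
I_L = P_in / (√3·V_L·cosφ) = 207981 / (1.732 × 460 × 0.747) = 349 A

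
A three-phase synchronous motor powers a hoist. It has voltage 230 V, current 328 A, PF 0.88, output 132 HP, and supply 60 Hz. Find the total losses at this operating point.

P_in = √3·V·I·cosφ = 1.732×230×328×0.88 = 114983 W
P_out = 132×746 = 98472 W
Losses = P_in − P_out = 114983 − 98472 = 16511 W

16.5 kW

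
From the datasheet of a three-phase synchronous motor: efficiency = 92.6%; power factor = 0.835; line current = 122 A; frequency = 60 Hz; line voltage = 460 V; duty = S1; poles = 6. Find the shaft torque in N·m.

P_in = √3·V·I·cosφ = 1.732 × 460 × 122 × 0.835 = 81162 W
P_out = η·P_in = 0.926 × 81162 = 75156 W
n = n_s = 120×60/6 = 1200 rpm (synchronous)
ω = 2π×1200/60 = 125.7 rad/s
τ = P_out/ω = 75156/125.7 = 598 N·m

598 N·m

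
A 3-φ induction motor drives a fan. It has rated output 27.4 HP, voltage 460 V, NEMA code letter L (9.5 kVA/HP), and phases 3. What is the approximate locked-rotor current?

327 A

S_LR = 9.5 × 27.4 = 260.3 kVA
I_LR = S_LR/(√3·V_L) = 260300/(1.732×460) = 327 A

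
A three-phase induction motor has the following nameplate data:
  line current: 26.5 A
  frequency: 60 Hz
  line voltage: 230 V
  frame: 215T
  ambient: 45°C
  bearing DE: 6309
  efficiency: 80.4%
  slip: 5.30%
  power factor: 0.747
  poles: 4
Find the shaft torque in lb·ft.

26.2 lb·ft

P_in = √3·V·I·cosφ = 1.732 × 230 × 26.5 × 0.747 = 7886 W
P_out = η·P_in = 0.804 × 7886 = 6340 W
n_s = 120×60/4 = 1800 rpm; n = 1800×(1−0.053) = 1705 rpm
ω = 2π×1705/60 = 178.5 rad/s
τ = P_out/ω = 6340/178.5 = 35.52 N·m
In lb·ft: 35.52/1.356 = 26.2 lb·ft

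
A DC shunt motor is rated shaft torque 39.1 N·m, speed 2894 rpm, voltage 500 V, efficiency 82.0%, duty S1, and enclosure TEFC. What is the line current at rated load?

ω = 2π×2894/60 = 303.1 rad/s; P_out = τω = 39.1 × 303.1 = 11851 W
P_in = P_out / η = 11851 / 0.820 = 14452 W
I = P_in / V = 14452 / 500 = 28.9 A

28.9 A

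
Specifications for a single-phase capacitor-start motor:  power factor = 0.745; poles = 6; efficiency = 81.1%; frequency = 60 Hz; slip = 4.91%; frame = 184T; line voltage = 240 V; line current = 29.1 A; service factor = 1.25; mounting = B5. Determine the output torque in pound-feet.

26 lb·ft

P_in = V·I·cosφ = 240 × 29.1 × 0.745 = 5203 W
P_out = η·P_in = 0.811 × 5203 = 4220 W
n_s = 120×60/6 = 1200 rpm; n = 1200×(1−0.0491) = 1141 rpm
ω = 2π×1141/60 = 119.5 rad/s
τ = P_out/ω = 4220/119.5 = 35.31 N·m
In lb·ft: 35.31/1.356 = 26 lb·ft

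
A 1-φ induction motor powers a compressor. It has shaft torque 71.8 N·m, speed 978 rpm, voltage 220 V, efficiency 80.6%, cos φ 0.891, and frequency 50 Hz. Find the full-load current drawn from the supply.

46.5 A

ω = 2π×978/60 = 102.4 rad/s; P_out = τω = 71.8 × 102.4 = 7352 W
P_in = P_out / η = 7352 / 0.806 = 9122 W
I = P_in / (V·cosφ) = 9122 / (220 × 0.891) = 46.5 A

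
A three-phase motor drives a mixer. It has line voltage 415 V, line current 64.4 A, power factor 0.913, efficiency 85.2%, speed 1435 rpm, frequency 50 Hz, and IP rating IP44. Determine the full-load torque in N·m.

P_in = √3·V·I·cosφ = 1.732 × 415 × 64.4 × 0.913 = 42262 W
P_out = η·P_in = 0.852 × 42262 = 36007 W
n = 1435 rpm
ω = 2π×1435/60 = 150.3 rad/s
τ = P_out/ω = 36007/150.3 = 240 N·m

240 N·m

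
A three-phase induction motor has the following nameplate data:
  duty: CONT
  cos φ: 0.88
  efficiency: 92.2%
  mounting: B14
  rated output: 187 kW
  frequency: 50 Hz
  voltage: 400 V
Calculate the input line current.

P_out = 187 kW = 187000 W
P_in = P_out / η = 187000 / 0.922 = 202820 W
I_L = P_in / (√3·V_L·cosφ) = 202820 / (1.732 × 400 × 0.88) = 333 A

333 A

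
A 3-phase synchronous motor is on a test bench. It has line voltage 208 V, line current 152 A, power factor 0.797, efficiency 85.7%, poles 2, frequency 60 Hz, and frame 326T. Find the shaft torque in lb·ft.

73.2 lb·ft

P_in = √3·V·I·cosφ = 1.732 × 208 × 152 × 0.797 = 43643 W
P_out = η·P_in = 0.857 × 43643 = 37402 W
n = n_s = 120×60/2 = 3600 rpm (synchronous)
ω = 2π×3600/60 = 377 rad/s
τ = P_out/ω = 37402/377 = 99.21 N·m
In lb·ft: 99.21/1.356 = 73.2 lb·ft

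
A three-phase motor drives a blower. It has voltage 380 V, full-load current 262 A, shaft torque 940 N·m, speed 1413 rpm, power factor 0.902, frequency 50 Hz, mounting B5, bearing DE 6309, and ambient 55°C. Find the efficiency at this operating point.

ω = 2π × 1413/60 = 148 rad/s; P_out = τω = 940 × 148 = 139120 W
P_in = √3·V_L·I_L·cosφ = 1.732 × 380 × 262 × 0.902 = 155539 W
η = P_out / P_in = 139120 / 155539 = 0.894 = 89.4%

89.4 %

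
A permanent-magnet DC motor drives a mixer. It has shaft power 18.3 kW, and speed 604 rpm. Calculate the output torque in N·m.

289 N·m

ω = 2π × 604/60 = 63.25 rad/s
τ = P/ω = 18300/63.25 = 289 N·m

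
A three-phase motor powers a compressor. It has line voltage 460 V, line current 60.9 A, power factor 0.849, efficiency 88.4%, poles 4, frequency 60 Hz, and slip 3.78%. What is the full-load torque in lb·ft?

148 lb·ft

P_in = √3·V·I·cosφ = 1.732 × 460 × 60.9 × 0.849 = 41194 W
P_out = η·P_in = 0.884 × 41194 = 36415 W
n_s = 120×60/4 = 1800 rpm; n = 1800×(1−0.0378) = 1732 rpm
ω = 2π×1732/60 = 181.4 rad/s
τ = P_out/ω = 36415/181.4 = 200.7 N·m
In lb·ft: 200.7/1.356 = 148 lb·ft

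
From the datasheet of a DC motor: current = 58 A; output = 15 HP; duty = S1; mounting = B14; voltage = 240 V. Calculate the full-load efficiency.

80.4 %

P_out = 15 × 746 = 11190 W
P_in = V·I = 240 × 58 = 13920 W
η = P_out / P_in = 11190 / 13920 = 0.804 = 80.4%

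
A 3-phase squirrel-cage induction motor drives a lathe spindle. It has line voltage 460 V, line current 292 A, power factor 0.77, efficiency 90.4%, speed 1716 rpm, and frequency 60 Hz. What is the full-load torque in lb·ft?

665 lb·ft

P_in = √3·V·I·cosφ = 1.732 × 460 × 292 × 0.77 = 179135 W
P_out = η·P_in = 0.904 × 179135 = 161938 W
n = 1716 rpm
ω = 2π×1716/60 = 179.7 rad/s
τ = P_out/ω = 161938/179.7 = 901.2 N·m
In lb·ft: 901.2/1.356 = 665 lb·ft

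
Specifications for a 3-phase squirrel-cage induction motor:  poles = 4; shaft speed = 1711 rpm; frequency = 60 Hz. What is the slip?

4.9 %

n_s = 120f/p = 120×60/4 = 1800 rpm
s = (n_s − n)/n_s = (1800 − 1711)/1800 = 0.0494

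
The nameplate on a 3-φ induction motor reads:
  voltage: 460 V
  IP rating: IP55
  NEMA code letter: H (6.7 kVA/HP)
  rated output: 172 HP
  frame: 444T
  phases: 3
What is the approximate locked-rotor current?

1450 A

S_LR = 6.7 × 172 = 1152.4 kVA
I_LR = S_LR/(√3·V_L) = 1152400/(1.732×460) = 1450 A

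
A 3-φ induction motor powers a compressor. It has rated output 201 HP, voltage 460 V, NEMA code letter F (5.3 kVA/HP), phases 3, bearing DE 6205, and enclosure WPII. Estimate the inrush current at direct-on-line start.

1340 A

S_LR = 5.3 × 201 = 1065.3 kVA
I_LR = S_LR/(√3·V_L) = 1065300/(1.732×460) = 1340 A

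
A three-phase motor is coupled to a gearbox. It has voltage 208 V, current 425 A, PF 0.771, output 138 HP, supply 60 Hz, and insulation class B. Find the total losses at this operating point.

15100 W

P_in = √3·V·I·cosφ = 1.732×208×425×0.771 = 118047 W
P_out = 138×746 = 102948 W
Losses = P_in − P_out = 118047 − 102948 = 15099 W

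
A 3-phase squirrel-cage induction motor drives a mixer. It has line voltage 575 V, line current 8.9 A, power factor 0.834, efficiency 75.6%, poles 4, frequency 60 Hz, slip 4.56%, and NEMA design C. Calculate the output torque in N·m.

P_in = √3·V·I·cosφ = 1.732 × 575 × 8.9 × 0.834 = 7392 W
P_out = η·P_in = 0.756 × 7392 = 5588 W
n_s = 120×60/4 = 1800 rpm; n = 1800×(1−0.0456) = 1718 rpm
ω = 2π×1718/60 = 179.9 rad/s
τ = P_out/ω = 5588/179.9 = 31.1 N·m

31.1 N·m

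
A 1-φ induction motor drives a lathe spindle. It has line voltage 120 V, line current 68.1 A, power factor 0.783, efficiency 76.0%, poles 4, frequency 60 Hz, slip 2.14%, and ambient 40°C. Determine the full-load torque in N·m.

P_in = V·I·cosφ = 120 × 68.1 × 0.783 = 6399 W
P_out = η·P_in = 0.76 × 6399 = 4863 W
n_s = 120×60/4 = 1800 rpm; n = 1800×(1−0.0214) = 1761 rpm
ω = 2π×1761/60 = 184.4 rad/s
τ = P_out/ω = 4863/184.4 = 26.4 N·m

26.4 N·m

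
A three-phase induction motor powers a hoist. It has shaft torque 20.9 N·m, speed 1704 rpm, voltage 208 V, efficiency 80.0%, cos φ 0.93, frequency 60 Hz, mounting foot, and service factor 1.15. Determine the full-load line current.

13.9 A

ω = 2π×1704/60 = 178.4 rad/s; P_out = τω = 20.9 × 178.4 = 3729 W
P_in = P_out / η = 3729 / 0.800 = 4661 W
I_L = P_in / (√3·V_L·cosφ) = 4661 / (1.732 × 208 × 0.93) = 13.9 A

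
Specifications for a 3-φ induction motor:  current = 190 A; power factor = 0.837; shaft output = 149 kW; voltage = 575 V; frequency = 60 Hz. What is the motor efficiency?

P_out = 149 kW = 149000 W
P_in = √3·V_L·I_L·cosφ = 1.732 × 575 × 190 × 0.837 = 158378 W
η = P_out / P_in = 149000 / 158378 = 0.941 = 94.1%

94.1 %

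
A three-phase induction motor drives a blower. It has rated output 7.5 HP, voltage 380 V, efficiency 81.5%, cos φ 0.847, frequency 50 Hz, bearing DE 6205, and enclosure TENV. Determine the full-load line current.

12.3 A

P_out = 7.5 × 746 = 5595 W
P_in = P_out / η = 5595 / 0.815 = 6865 W
I_L = P_in / (√3·V_L·cosφ) = 6865 / (1.732 × 380 × 0.847) = 12.3 A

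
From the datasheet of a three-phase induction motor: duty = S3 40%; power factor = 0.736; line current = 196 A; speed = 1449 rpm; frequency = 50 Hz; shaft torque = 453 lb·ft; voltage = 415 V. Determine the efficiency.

89.9 %

τ = 453 lb·ft × 1.356 = 614.3 N·m
ω = 2π × 1449/60 = 151.7 rad/s; P_out = τω = 614.3 × 151.7 = 93189 W
P_in = √3·V_L·I_L·cosφ = 1.732 × 415 × 196 × 0.736 = 103688 W
η = P_out / P_in = 93189 / 103688 = 0.899 = 89.9%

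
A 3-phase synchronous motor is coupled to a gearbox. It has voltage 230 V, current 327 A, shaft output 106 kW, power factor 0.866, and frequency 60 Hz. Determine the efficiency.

94.0 %

P_out = 106 kW = 106000 W
P_in = √3·V_L·I_L·cosφ = 1.732 × 230 × 327 × 0.866 = 112808 W
η = P_out / P_in = 106000 / 112808 = 0.940 = 94.0%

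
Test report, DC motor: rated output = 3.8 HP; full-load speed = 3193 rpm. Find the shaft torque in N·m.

8.48 N·m

P_out = 3.8 × 746 = 2835 W
ω = 2π × 3193/60 = 334.4 rad/s
τ = P_out/ω = 2835/334.4 = 8.48 N·m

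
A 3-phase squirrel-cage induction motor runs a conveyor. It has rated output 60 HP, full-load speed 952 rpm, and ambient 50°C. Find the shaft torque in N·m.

449 N·m

P_out = 60 × 746 = 44760 W
ω = 2π × 952/60 = 99.69 rad/s
τ = P_out/ω = 44760/99.69 = 449 N·m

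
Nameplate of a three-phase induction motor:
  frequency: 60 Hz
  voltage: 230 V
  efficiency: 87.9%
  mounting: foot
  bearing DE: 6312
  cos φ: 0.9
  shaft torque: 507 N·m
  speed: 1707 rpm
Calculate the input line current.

ω = 2π×1707/60 = 178.8 rad/s; P_out = τω = 507 × 178.8 = 90652 W
P_in = P_out / η = 90652 / 0.879 = 103131 W
I_L = P_in / (√3·V_L·cosφ) = 103131 / (1.732 × 230 × 0.9) = 288 A

288 A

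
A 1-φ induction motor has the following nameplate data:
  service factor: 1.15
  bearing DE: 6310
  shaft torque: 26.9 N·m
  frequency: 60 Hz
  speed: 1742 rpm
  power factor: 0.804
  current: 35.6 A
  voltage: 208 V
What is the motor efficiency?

82.4 %

ω = 2π × 1742/60 = 182.4 rad/s; P_out = τω = 26.9 × 182.4 = 4907 W
P_in = V·I·cosφ = 208 × 35.6 × 0.804 = 5953 W
η = P_out / P_in = 4907 / 5953 = 0.824 = 82.4%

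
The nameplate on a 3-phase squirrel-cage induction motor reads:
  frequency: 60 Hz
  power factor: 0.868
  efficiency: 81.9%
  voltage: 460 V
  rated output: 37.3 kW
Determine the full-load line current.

65.9 A

P_out = 37.3 kW = 37300 W
P_in = P_out / η = 37300 / 0.819 = 45543 W
I_L = P_in / (√3·V_L·cosφ) = 45543 / (1.732 × 460 × 0.868) = 65.9 A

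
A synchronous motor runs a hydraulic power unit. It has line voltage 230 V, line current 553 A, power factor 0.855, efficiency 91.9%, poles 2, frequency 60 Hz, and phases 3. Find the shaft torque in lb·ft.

P_in = √3·V·I·cosφ = 1.732 × 230 × 553 × 0.855 = 188351 W
P_out = η·P_in = 0.919 × 188351 = 173095 W
n = n_s = 120×60/2 = 3600 rpm (synchronous)
ω = 2π×3600/60 = 377 rad/s
τ = P_out/ω = 173095/377 = 459.1 N·m
In lb·ft: 459.1/1.356 = 339 lb·ft

339 lb·ft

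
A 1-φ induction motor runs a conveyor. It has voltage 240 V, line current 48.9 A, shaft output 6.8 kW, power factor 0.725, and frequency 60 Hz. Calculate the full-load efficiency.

P_out = 6.8 kW = 6800 W
P_in = V·I·cosφ = 240 × 48.9 × 0.725 = 8509 W
η = P_out / P_in = 6800 / 8509 = 0.799 = 79.9%

79.9 %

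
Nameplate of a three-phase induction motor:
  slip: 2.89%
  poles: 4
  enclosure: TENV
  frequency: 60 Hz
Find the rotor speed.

n_s = 120f/p = 120×60/4 = 1800 rpm
n = n_s(1 − s) = 1800 × (1 − 0.0289) = 1748 rpm

1748 rpm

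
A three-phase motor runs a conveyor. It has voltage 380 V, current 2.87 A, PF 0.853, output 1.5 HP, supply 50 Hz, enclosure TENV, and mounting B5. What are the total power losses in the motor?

P_in = √3·V·I·cosφ = 1.732×380×2.87×0.853 = 1611 W
P_out = 1.5×746 = 1119 W
Losses = P_in − P_out = 1611 − 1119 = 492 W

492 W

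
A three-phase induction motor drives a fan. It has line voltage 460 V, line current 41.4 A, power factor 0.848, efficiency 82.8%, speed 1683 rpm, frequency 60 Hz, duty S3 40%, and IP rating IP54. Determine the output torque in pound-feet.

P_in = √3·V·I·cosφ = 1.732 × 460 × 41.4 × 0.848 = 27971 W
P_out = η·P_in = 0.828 × 27971 = 23160 W
n = 1683 rpm
ω = 2π×1683/60 = 176.2 rad/s
τ = P_out/ω = 23160/176.2 = 131.4 N·m
In lb·ft: 131.4/1.356 = 96.9 lb·ft

96.9 lb·ft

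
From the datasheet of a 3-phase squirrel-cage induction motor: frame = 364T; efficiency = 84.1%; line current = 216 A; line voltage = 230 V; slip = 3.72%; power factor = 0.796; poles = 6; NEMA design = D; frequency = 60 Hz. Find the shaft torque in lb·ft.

P_in = √3·V·I·cosφ = 1.732 × 230 × 216 × 0.796 = 68492 W
P_out = η·P_in = 0.841 × 68492 = 57602 W
n_s = 120×60/6 = 1200 rpm; n = 1200×(1−0.0372) = 1155 rpm
ω = 2π×1155/60 = 121 rad/s
τ = P_out/ω = 57602/121 = 476 N·m
In lb·ft: 476/1.356 = 351 lb·ft

351 lb·ft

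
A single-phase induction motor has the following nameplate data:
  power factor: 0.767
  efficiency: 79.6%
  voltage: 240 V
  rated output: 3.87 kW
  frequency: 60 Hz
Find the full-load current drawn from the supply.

26.4 A

P_out = 3.87 kW = 3870 W
P_in = P_out / η = 3870 / 0.796 = 4862 W
I = P_in / (V·cosφ) = 4862 / (240 × 0.767) = 26.4 A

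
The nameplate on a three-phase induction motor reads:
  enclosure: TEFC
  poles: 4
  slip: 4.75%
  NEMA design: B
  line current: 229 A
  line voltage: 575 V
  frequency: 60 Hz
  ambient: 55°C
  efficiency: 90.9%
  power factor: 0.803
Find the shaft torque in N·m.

927 N·m

P_in = √3·V·I·cosφ = 1.732 × 575 × 229 × 0.803 = 183133 W
P_out = η·P_in = 0.909 × 183133 = 166468 W
n_s = 120×60/4 = 1800 rpm; n = 1800×(1−0.0475) = 1715 rpm
ω = 2π×1715/60 = 179.6 rad/s
τ = P_out/ω = 166468/179.6 = 927 N·m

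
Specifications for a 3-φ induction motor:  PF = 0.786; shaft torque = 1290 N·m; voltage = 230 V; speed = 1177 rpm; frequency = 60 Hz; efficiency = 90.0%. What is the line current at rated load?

ω = 2π×1177/60 = 123.3 rad/s; P_out = τω = 1290 × 123.3 = 159057 W
P_in = P_out / η = 159057 / 0.900 = 176730 W
I_L = P_in / (√3·V_L·cosφ) = 176730 / (1.732 × 230 × 0.786) = 564 A

564 A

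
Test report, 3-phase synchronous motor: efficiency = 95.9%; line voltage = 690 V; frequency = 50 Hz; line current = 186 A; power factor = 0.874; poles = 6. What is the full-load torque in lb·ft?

1310 lb·ft

P_in = √3·V·I·cosφ = 1.732 × 690 × 186 × 0.874 = 194277 W
P_out = η·P_in = 0.959 × 194277 = 186312 W
n = n_s = 120×50/6 = 1000 rpm (synchronous)
ω = 2π×1000/60 = 104.7 rad/s
τ = P_out/ω = 186312/104.7 = 1779 N·m
In lb·ft: 1779/1.356 = 1310 lb·ft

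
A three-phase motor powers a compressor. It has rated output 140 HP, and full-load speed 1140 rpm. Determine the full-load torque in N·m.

P_out = 140 × 746 = 104440 W
ω = 2π × 1140/60 = 119.4 rad/s
τ = P_out/ω = 104440/119.4 = 875 N·m

875 N·m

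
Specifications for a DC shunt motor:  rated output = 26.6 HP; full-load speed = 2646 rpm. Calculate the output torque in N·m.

P_out = 26.6 × 746 = 19844 W
ω = 2π × 2646/60 = 277.1 rad/s
τ = P_out/ω = 19844/277.1 = 71.6 N·m

71.6 N·m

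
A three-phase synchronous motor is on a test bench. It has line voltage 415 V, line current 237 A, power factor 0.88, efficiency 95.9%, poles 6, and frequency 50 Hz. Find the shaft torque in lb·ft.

1010 lb·ft

P_in = √3·V·I·cosφ = 1.732 × 415 × 237 × 0.88 = 149909 W
P_out = η·P_in = 0.959 × 149909 = 143763 W
n = n_s = 120×50/6 = 1000 rpm (synchronous)
ω = 2π×1000/60 = 104.7 rad/s
τ = P_out/ω = 143763/104.7 = 1373 N·m
In lb·ft: 1373/1.356 = 1010 lb·ft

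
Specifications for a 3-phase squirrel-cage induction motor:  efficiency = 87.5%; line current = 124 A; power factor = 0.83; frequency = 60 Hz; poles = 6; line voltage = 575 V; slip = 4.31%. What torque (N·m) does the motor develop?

P_in = √3·V·I·cosφ = 1.732 × 575 × 124 × 0.83 = 102498 W
P_out = η·P_in = 0.875 × 102498 = 89686 W
n_s = 120×60/6 = 1200 rpm; n = 1200×(1−0.0431) = 1148 rpm
ω = 2π×1148/60 = 120.2 rad/s
τ = P_out/ω = 89686/120.2 = 746 N·m

746 N·m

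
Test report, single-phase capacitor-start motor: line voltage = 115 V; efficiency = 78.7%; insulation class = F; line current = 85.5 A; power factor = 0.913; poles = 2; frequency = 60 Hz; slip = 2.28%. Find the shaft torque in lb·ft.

14.1 lb·ft

P_in = V·I·cosφ = 115 × 85.5 × 0.913 = 8977 W
P_out = η·P_in = 0.787 × 8977 = 7065 W
n_s = 120×60/2 = 3600 rpm; n = 3600×(1−0.0228) = 3518 rpm
ω = 2π×3518/60 = 368.4 rad/s
τ = P_out/ω = 7065/368.4 = 19.18 N·m
In lb·ft: 19.18/1.356 = 14.1 lb·ft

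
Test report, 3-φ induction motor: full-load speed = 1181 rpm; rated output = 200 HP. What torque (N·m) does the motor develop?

P_out = 200 × 746 = 149200 W
ω = 2π × 1181/60 = 123.7 rad/s
τ = P_out/ω = 149200/123.7 = 1210 N·m

1210 N·m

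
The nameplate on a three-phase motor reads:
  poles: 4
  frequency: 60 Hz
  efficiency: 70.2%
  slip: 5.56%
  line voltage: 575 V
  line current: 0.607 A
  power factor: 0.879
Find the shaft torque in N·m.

2.1 N·m

P_in = √3·V·I·cosφ = 1.732 × 575 × 0.607 × 0.879 = 531 W
P_out = η·P_in = 0.702 × 531 = 373 W
n_s = 120×60/4 = 1800 rpm; n = 1800×(1−0.0556) = 1700 rpm
ω = 2π×1700/60 = 178 rad/s
τ = P_out/ω = 373/178 = 2.1 N·m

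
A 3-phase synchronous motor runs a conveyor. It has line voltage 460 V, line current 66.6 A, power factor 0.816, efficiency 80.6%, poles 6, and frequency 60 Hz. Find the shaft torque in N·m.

278 N·m

P_in = √3·V·I·cosφ = 1.732 × 460 × 66.6 × 0.816 = 43298 W
P_out = η·P_in = 0.806 × 43298 = 34898 W
n = n_s = 120×60/6 = 1200 rpm (synchronous)
ω = 2π×1200/60 = 125.7 rad/s
τ = P_out/ω = 34898/125.7 = 278 N·m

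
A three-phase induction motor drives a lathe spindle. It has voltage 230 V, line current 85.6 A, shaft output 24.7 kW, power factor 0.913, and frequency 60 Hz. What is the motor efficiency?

P_out = 24.7 kW = 24700 W
P_in = √3·V_L·I_L·cosφ = 1.732 × 230 × 85.6 × 0.913 = 31133 W
η = P_out / P_in = 24700 / 31133 = 0.793 = 79.3%

79.3 %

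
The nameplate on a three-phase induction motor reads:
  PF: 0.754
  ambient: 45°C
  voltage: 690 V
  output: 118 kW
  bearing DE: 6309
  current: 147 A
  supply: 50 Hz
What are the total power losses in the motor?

P_in = √3·V·I·cosφ = 1.732×690×147×0.754 = 132460 W
P_out = 118000 W
Losses = P_in − P_out = 132460 − 118000 = 14460 W

14.5 kW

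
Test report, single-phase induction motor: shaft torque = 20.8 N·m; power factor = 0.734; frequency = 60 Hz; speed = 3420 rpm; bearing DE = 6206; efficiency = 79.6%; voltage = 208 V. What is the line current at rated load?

ω = 2π×3420/60 = 358.1 rad/s; P_out = τω = 20.8 × 358.1 = 7448 W
P_in = P_out / η = 7448 / 0.796 = 9357 W
I = P_in / (V·cosφ) = 9357 / (208 × 0.734) = 61.3 A

61.3 A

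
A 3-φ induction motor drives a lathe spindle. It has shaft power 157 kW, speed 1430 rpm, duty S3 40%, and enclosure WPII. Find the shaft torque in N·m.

ω = 2π × 1430/60 = 149.7 rad/s
τ = P/ω = 157000/149.7 = 1050 N·m

1050 N·m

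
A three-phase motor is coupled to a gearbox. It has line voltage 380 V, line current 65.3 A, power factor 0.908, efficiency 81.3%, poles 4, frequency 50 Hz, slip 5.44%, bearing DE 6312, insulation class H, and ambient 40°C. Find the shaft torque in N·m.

P_in = √3·V·I·cosφ = 1.732 × 380 × 65.3 × 0.908 = 39024 W
P_out = η·P_in = 0.813 × 39024 = 31727 W
n_s = 120×50/4 = 1500 rpm; n = 1500×(1−0.0544) = 1418 rpm
ω = 2π×1418/60 = 148.5 rad/s
τ = P_out/ω = 31727/148.5 = 214 N·m

214 N·m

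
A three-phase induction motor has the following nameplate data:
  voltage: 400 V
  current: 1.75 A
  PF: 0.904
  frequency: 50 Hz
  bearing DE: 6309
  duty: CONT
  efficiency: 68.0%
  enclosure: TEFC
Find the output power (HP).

0.999 HP

P_in = √3·V·I·cosφ = 1.732 × 400 × 1.75 × 0.904 = 1096 W
P_out = η·P_in = 0.68 × 1096 = 745 W
= 745/746 = 0.999 HP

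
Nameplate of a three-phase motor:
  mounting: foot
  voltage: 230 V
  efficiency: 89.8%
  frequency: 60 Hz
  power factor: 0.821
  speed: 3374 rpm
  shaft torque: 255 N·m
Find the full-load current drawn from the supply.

307 A

ω = 2π×3374/60 = 353.3 rad/s; P_out = τω = 255 × 353.3 = 90092 W
P_in = P_out / η = 90092 / 0.898 = 100325 W
I_L = P_in / (√3·V_L·cosφ) = 100325 / (1.732 × 230 × 0.821) = 307 A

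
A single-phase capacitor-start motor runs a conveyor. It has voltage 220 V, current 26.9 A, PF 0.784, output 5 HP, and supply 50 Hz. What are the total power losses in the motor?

910 W

P_in = V·I·cosφ = 220×26.9×0.784 = 4640 W
P_out = 5×746 = 3730 W
Losses = P_in − P_out = 4640 − 3730 = 910 W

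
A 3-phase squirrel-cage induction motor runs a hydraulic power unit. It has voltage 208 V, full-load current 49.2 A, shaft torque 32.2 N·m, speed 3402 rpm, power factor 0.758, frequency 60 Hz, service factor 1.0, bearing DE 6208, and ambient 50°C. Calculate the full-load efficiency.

ω = 2π × 3402/60 = 356.3 rad/s; P_out = τω = 32.2 × 356.3 = 11473 W
P_in = √3·V_L·I_L·cosφ = 1.732 × 208 × 49.2 × 0.758 = 13435 W
η = P_out / P_in = 11473 / 13435 = 0.854 = 85.4%

85.4 %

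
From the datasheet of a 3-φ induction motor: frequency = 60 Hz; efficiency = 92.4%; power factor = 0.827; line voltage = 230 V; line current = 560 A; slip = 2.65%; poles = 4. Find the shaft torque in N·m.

929 N·m

P_in = √3·V·I·cosφ = 1.732 × 230 × 560 × 0.827 = 184488 W
P_out = η·P_in = 0.924 × 184488 = 170467 W
n_s = 120×60/4 = 1800 rpm; n = 1800×(1−0.0265) = 1752 rpm
ω = 2π×1752/60 = 183.5 rad/s
τ = P_out/ω = 170467/183.5 = 929 N·m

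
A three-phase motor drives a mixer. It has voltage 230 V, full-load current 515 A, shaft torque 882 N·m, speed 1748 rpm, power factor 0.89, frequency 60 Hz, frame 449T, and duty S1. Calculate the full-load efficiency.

88.4 %

ω = 2π × 1748/60 = 183.1 rad/s; P_out = τω = 882 × 183.1 = 161494 W
P_in = √3·V_L·I_L·cosφ = 1.732 × 230 × 515 × 0.89 = 182588 W
η = P_out / P_in = 161494 / 182588 = 0.884 = 88.4%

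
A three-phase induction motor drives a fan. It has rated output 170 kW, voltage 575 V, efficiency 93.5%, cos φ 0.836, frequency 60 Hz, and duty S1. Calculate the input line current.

218 A

P_out = 170 kW = 170000 W
P_in = P_out / η = 170000 / 0.935 = 181818 W
I_L = P_in / (√3·V_L·cosφ) = 181818 / (1.732 × 575 × 0.836) = 218 A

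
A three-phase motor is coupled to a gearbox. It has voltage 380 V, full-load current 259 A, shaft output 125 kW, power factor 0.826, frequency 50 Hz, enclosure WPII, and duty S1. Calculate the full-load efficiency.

88.8 %

P_out = 125 kW = 125000 W
P_in = √3·V_L·I_L·cosφ = 1.732 × 380 × 259 × 0.826 = 140803 W
η = P_out / P_in = 125000 / 140803 = 0.888 = 88.8%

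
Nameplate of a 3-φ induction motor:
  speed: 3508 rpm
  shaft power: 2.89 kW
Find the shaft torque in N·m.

7.87 N·m

ω = 2π × 3508/60 = 367.4 rad/s
τ = P/ω = 2890/367.4 = 7.87 N·m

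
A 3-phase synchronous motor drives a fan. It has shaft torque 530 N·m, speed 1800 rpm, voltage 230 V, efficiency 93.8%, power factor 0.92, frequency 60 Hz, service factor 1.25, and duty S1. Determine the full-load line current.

291 A

ω = 2π×1800/60 = 188.5 rad/s; P_out = τω = 530 × 188.5 = 99905 W
P_in = P_out / η = 99905 / 0.938 = 106509 W
I_L = P_in / (√3·V_L·cosφ) = 106509 / (1.732 × 230 × 0.92) = 291 A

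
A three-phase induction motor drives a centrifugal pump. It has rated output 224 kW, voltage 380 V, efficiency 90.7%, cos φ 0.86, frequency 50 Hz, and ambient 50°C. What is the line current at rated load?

P_out = 224 kW = 224000 W
P_in = P_out / η = 224000 / 0.907 = 246968 W
I_L = P_in / (√3·V_L·cosφ) = 246968 / (1.732 × 380 × 0.86) = 436 A

436 A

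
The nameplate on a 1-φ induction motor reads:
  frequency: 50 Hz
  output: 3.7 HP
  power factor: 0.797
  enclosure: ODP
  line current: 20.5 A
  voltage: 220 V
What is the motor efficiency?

76.8 %

P_out = 3.7 × 746 = 2760 W
P_in = V·I·cosφ = 220 × 20.5 × 0.797 = 3594 W
η = P_out / P_in = 2760 / 3594 = 0.768 = 76.8%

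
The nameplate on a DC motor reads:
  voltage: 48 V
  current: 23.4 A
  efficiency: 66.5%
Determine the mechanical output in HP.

P_in = V·I = 48 × 23.4 = 1123 W
P_out = η·P_in = 0.665 × 1123 = 747 W
= 747/746 = 1 HP

1 HP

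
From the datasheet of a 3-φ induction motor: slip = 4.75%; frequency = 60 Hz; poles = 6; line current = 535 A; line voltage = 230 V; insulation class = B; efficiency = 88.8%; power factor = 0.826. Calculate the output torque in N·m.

1310 N·m

P_in = √3·V·I·cosφ = 1.732 × 230 × 535 × 0.826 = 176039 W
P_out = η·P_in = 0.888 × 176039 = 156323 W
n_s = 120×60/6 = 1200 rpm; n = 1200×(1−0.0475) = 1143 rpm
ω = 2π×1143/60 = 119.7 rad/s
τ = P_out/ω = 156323/119.7 = 1310 N·m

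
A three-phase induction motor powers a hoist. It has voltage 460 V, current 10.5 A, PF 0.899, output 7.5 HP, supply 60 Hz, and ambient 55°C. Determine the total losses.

1.93 kW

P_in = √3·V·I·cosφ = 1.732×460×10.5×0.899 = 7521 W
P_out = 7.5×746 = 5595 W
Losses = P_in − P_out = 7521 − 5595 = 1926 W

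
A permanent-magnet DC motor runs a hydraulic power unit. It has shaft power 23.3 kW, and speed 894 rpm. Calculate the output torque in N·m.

249 N·m

ω = 2π × 894/60 = 93.62 rad/s
τ = P/ω = 23300/93.62 = 249 N·m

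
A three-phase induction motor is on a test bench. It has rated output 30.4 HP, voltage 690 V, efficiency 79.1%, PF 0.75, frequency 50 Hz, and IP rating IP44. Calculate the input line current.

32 A

P_out = 30.4 × 746 = 22678 W
P_in = P_out / η = 22678 / 0.791 = 28670 W
I_L = P_in / (√3·V_L·cosφ) = 28670 / (1.732 × 690 × 0.75) = 32 A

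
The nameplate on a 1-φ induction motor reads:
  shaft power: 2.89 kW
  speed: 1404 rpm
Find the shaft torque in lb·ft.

14.5 lb·ft

ω = 2π × 1404/60 = 147 rad/s
τ = P/ω = 2890/147 = 19.66 N·m
In lb·ft: 19.66/1.356 = 14.5 lb·ft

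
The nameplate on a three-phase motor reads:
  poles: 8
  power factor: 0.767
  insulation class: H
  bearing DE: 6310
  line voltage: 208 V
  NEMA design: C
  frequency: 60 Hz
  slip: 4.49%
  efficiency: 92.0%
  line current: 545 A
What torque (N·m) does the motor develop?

P_in = √3·V·I·cosφ = 1.732 × 208 × 545 × 0.767 = 150592 W
P_out = η·P_in = 0.92 × 150592 = 138545 W
n_s = 120×60/8 = 900 rpm; n = 900×(1−0.0449) = 860 rpm
ω = 2π×860/60 = 90.06 rad/s
τ = P_out/ω = 138545/90.06 = 1540 N·m

1540 N·m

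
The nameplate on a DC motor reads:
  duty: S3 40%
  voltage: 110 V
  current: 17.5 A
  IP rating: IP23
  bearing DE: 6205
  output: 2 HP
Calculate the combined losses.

P_in = V·I = 110×17.5 = 1925 W
P_out = 2×746 = 1492 W
Losses = P_in − P_out = 1925 − 1492 = 433 W

433 W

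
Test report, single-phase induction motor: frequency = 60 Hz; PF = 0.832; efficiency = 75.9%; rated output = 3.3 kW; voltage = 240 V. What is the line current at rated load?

P_out = 3.3 kW = 3300 W
P_in = P_out / η = 3300 / 0.759 = 4348 W
I = P_in / (V·cosφ) = 4348 / (240 × 0.832) = 21.8 A

21.8 A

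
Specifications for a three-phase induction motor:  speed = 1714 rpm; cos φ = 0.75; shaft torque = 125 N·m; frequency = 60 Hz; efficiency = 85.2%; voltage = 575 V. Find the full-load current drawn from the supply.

ω = 2π×1714/60 = 179.5 rad/s; P_out = τω = 125 × 179.5 = 22438 W
P_in = P_out / η = 22438 / 0.852 = 26336 W
I_L = P_in / (√3·V_L·cosφ) = 26336 / (1.732 × 575 × 0.75) = 35.3 A

35.3 A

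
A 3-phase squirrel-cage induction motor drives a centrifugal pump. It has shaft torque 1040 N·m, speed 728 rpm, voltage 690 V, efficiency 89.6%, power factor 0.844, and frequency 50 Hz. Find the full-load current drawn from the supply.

ω = 2π×728/60 = 76.24 rad/s; P_out = τω = 1040 × 76.24 = 79290 W
P_in = P_out / η = 79290 / 0.896 = 88493 W
I_L = P_in / (√3·V_L·cosφ) = 88493 / (1.732 × 690 × 0.844) = 87.7 A

87.7 A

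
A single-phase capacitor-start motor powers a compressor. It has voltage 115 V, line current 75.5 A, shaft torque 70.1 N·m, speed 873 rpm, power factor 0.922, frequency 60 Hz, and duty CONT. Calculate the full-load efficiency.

ω = 2π × 873/60 = 91.42 rad/s; P_out = τω = 70.1 × 91.42 = 6409 W
P_in = V·I·cosφ = 115 × 75.5 × 0.922 = 8005 W
η = P_out / P_in = 6409 / 8005 = 0.801 = 80.1%

80.1 %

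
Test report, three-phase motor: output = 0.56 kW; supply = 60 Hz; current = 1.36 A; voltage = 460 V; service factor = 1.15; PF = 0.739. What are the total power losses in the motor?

P_in = √3·V·I·cosφ = 1.732×460×1.36×0.739 = 801 W
P_out = 560 W
Losses = P_in − P_out = 801 − 560 = 241 W

241 W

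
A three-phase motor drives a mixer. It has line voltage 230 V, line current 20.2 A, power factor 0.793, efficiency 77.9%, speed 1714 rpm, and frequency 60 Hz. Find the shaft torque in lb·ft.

20.4 lb·ft

P_in = √3·V·I·cosφ = 1.732 × 230 × 20.2 × 0.793 = 6381 W
P_out = η·P_in = 0.779 × 6381 = 4971 W
n = 1714 rpm
ω = 2π×1714/60 = 179.5 rad/s
τ = P_out/ω = 4971/179.5 = 27.69 N·m
In lb·ft: 27.69/1.356 = 20.4 lb·ft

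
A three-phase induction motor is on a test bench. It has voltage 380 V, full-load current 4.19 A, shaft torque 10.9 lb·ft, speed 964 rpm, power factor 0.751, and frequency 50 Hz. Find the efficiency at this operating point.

72.0 %

τ = 10.9 lb·ft × 1.356 = 14.78 N·m
ω = 2π × 964/60 = 100.9 rad/s; P_out = τω = 14.78 × 100.9 = 1491 W
P_in = √3·V_L·I_L·cosφ = 1.732 × 380 × 4.19 × 0.751 = 2071 W
η = P_out / P_in = 1491 / 2071 = 0.720 = 72.0%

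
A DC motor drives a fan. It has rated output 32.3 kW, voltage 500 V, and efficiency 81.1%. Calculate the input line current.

P_out = 32.3 kW = 32300 W
P_in = P_out / η = 32300 / 0.811 = 39827 W
I = P_in / V = 39827 / 500 = 79.7 A

79.7 A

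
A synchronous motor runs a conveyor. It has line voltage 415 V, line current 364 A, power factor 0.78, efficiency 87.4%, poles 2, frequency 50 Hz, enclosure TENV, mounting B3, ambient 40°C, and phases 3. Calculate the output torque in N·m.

P_in = √3·V·I·cosφ = 1.732 × 415 × 364 × 0.78 = 204076 W
P_out = η·P_in = 0.874 × 204076 = 178362 W
n = n_s = 120×50/2 = 3000 rpm (synchronous)
ω = 2π×3000/60 = 314.2 rad/s
τ = P_out/ω = 178362/314.2 = 568 N·m

568 N·m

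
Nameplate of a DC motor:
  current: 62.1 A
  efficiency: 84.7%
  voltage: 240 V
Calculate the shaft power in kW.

12.6 kW

P_in = V·I = 240 × 62.1 = 14904 W
P_out = η·P_in = 0.847 × 14904 = 12624 W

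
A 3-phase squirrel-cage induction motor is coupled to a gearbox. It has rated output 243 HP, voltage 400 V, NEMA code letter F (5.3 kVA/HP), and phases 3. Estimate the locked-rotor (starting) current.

1860 A

S_LR = 5.3 × 243 = 1287.9 kVA
I_LR = S_LR/(√3·V_L) = 1287900/(1.732×400) = 1860 A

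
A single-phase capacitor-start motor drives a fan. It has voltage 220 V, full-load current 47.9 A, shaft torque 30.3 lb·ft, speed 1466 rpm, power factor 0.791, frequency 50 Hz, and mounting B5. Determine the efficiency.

75.7 %

τ = 30.3 lb·ft × 1.356 = 41.09 N·m
ω = 2π × 1466/60 = 153.5 rad/s; P_out = τω = 41.09 × 153.5 = 6307 W
P_in = V·I·cosφ = 220 × 47.9 × 0.791 = 8336 W
η = P_out / P_in = 6307 / 8336 = 0.757 = 75.7%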